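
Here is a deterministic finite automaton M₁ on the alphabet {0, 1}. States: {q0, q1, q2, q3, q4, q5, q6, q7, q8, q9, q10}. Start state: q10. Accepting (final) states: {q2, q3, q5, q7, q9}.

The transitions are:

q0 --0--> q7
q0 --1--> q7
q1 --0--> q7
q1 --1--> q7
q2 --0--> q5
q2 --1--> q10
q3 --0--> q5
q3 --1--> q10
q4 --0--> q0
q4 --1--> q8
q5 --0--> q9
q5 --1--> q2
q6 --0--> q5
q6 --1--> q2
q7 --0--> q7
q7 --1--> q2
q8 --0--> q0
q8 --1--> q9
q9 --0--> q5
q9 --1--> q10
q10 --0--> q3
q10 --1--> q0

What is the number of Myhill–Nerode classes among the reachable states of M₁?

5

Reachable states from the start: {q0,q2,q3,q5,q7,q9,q10}. Unreachable: {q1,q4,q6,q8} — drop them.
Start with accepting vs non-accepting: {q2,q3,q5,q7,q9} | {q0,q10}.
On input 1, block {q2,q3,q5,q7,q9} splits into {q2,q3,q9} and {q5,q7}.
On input 0, block {q0,q10} splits into {q0} and {q10}.
Split {q5,q7} by δ(·,0) → {q5} and {q7}.
The partition is now stable with 5 blocks: {q2,q3,q9} | {q0} | {q5} | {q10} | {q7}.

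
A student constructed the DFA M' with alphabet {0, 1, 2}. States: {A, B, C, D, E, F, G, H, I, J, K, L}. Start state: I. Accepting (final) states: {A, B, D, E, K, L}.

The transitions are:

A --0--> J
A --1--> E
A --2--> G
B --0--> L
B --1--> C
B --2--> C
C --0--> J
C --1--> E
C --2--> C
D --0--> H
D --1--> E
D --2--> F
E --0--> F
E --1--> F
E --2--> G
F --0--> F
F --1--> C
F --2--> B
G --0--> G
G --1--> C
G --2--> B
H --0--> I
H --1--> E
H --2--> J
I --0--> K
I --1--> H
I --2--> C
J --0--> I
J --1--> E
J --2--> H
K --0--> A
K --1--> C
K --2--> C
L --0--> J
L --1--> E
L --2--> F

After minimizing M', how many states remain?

States {D} cannot be reached from the start state, so discard them.
Initial partition by acceptance: {A,B,E,K,L} | {C,F,G,H,I,J}.
On input 0, block {A,B,E,K,L} splits into {A,E,L} and {B,K}.
Refine {A,E,L} on symbol 1: members go to different blocks, giving {A,L} and {E}.
On input 0, block {C,F,G,H,I,J} splits into {C,F,G,H,J} and {I}.
On input 0, block {C,F,G,H,J} splits into {C,F,G} and {H,J}.
Refine {C,F,G} on symbol 0: members go to different blocks, giving {F,G} and {C}.
No further refinement is possible. Final partition (7 blocks): {A,L} | {F,G} | {B,K} | {E} | {I} | {H,J} | {C}.

7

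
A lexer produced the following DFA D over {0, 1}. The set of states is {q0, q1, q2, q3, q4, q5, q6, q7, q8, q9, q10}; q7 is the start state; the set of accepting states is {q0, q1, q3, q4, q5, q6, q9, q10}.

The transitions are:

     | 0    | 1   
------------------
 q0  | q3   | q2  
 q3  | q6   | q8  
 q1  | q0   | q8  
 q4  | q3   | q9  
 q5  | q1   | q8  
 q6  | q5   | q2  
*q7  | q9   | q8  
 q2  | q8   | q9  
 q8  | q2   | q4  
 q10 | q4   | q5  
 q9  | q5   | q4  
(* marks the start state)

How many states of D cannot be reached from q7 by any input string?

1

BFS from q7 reaches {q0, q1, q2, q3, q4, q5, q6, q7, q8, q9}; the 1 state(s) q10 are never visited.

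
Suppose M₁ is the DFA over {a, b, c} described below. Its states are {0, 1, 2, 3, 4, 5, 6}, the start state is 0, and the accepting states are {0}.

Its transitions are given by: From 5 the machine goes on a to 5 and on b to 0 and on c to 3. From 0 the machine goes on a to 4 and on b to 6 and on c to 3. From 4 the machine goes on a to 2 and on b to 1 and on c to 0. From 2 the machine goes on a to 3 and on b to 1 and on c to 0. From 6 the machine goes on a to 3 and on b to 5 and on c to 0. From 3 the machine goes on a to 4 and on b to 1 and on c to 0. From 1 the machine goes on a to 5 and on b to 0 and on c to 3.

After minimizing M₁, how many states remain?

Every state is reachable, so we keep all 7.
P0 = {0} | {1,2,3,4,5,6}.
On input b, block {1,2,3,4,5,6} splits into {2,3,4,6} and {1,5}.
No further refinement is possible. Final partition (3 blocks): {0} | {2,3,4,6} | {1,5}.

3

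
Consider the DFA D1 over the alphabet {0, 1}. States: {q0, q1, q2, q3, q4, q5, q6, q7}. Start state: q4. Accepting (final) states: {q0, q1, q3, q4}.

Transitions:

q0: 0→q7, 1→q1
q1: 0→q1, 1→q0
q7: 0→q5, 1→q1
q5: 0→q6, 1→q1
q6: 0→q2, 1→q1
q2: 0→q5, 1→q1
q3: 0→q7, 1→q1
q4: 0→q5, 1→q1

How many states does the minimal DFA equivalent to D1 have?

States {q3} cannot be reached from the start state, so discard them.
P0 = {q0,q1,q4} | {q2,q5,q6,q7}.
Refine {q0,q1,q4} on symbol 0: members go to different blocks, giving {q0,q4} and {q1}.
Stable partition: {q0,q4} | {q2,q5,q6,q7} | {q1} — 3 equivalence classes.

3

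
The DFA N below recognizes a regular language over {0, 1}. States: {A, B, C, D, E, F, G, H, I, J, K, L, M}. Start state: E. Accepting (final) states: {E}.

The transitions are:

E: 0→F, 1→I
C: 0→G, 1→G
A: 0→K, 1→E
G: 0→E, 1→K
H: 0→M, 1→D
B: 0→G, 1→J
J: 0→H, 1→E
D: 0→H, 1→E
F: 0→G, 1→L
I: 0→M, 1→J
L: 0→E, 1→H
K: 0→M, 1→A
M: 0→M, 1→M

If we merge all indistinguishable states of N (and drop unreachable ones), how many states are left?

States {B,C} cannot be reached from the start state, so discard them.
Start with accepting vs non-accepting: {E} | {A,D,F,G,H,I,J,K,L,M}.
Split {A,D,F,G,H,I,J,K,L,M} by δ(·,0) → {A,D,F,H,I,J,K,M} and {G,L}.
Split {A,D,F,H,I,J,K,M} by δ(·,0) → {A,D,H,I,J,K,M} and {F}.
On input 1, block {A,D,H,I,J,K,M} splits into {H,I,K,M} and {A,D,J}.
On input 1, block {H,I,K,M} splits into {H,I,K} and {M}.
No further refinement is possible. Final partition (6 blocks): {E} | {H,I,K} | {G,L} | {F} | {A,D,J} | {M}.

6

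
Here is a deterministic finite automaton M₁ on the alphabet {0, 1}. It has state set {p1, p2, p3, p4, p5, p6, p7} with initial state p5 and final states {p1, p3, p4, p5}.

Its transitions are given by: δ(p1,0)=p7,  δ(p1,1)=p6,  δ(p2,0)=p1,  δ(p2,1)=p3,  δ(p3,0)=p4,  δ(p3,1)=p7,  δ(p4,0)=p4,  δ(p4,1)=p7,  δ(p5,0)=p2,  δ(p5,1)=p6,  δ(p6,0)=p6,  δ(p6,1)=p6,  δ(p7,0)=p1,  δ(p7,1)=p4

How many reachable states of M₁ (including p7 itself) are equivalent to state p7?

2

Start with accepting vs non-accepting: {p1,p3,p4,p5} | {p2,p6,p7}.
Split {p1,p3,p4,p5} by δ(·,0) → {p1,p5} and {p3,p4}.
On input 0, block {p2,p6,p7} splits into {p2,p7} and {p6}.
Stable partition: {p1,p5} | {p2,p7} | {p3,p4} | {p6} — 4 equivalence classes.
State p7 belongs to the block {p2,p7}, which has 2 states.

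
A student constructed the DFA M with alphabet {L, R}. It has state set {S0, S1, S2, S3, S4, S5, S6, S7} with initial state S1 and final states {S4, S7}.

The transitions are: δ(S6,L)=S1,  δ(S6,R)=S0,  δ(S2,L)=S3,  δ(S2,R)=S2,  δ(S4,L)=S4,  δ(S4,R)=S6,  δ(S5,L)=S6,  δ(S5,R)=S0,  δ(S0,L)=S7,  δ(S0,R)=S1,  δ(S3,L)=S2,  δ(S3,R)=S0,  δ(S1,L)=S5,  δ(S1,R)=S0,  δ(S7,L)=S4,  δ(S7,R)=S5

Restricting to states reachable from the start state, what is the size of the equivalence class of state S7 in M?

States {S2,S3} cannot be reached from the start state, so discard them.
Initial partition by acceptance: {S4,S7} | {S0,S1,S5,S6}.
Split {S0,S1,S5,S6} by δ(·,L) → {S1,S5,S6} and {S0}.
No further refinement is possible. Final partition (3 blocks): {S4,S7} | {S1,S5,S6} | {S0}.
State S7 belongs to the block {S4,S7}, which has 2 states.

2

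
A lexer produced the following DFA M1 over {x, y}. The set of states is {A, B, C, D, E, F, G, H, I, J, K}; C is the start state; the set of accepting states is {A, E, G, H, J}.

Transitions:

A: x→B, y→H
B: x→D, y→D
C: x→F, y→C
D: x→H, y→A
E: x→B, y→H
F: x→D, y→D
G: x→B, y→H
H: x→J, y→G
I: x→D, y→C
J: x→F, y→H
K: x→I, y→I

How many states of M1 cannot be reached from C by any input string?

3

BFS from C reaches {A, B, C, D, F, G, H, J}; the 3 state(s) E, I, K are never visited.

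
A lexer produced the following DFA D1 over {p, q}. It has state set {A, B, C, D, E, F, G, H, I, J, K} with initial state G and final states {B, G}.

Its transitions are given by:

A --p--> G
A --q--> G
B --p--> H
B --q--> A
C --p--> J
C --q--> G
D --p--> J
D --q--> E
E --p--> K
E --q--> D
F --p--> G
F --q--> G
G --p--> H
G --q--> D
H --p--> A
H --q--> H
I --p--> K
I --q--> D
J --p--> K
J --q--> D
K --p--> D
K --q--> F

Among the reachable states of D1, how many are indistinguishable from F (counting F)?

Reachable states from the start: {A,D,E,F,G,H,J,K}. Unreachable: {B,C,I} — drop them.
P0 = {G} | {A,D,E,F,H,J,K}.
Split {A,D,E,F,H,J,K} by δ(·,p) → {D,E,H,J,K} and {A,F}.
On input p, block {D,E,H,J,K} splits into {D,E,J,K} and {H}.
Split {D,E,J,K} by δ(·,q) → {D,E,J} and {K}.
Split {D,E,J} by δ(·,p) → {E,J} and {D}.
Stable partition: {G} | {E,J} | {A,F} | {H} | {K} | {D} — 6 equivalence classes.
State F belongs to the block {A,F}, which has 2 states.

2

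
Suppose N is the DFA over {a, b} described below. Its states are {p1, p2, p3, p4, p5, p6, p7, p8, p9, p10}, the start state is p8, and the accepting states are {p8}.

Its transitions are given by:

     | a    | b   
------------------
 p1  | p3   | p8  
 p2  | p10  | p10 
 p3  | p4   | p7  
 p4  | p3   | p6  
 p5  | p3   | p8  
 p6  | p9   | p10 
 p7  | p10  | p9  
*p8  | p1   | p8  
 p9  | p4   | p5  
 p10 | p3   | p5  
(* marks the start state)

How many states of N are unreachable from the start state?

1

Starting at p8 and following transitions, the reachable set is {p1, p3, p4, p5, p6, p7, p8, p9, p10}. That leaves p2 unreachable — 1 in total.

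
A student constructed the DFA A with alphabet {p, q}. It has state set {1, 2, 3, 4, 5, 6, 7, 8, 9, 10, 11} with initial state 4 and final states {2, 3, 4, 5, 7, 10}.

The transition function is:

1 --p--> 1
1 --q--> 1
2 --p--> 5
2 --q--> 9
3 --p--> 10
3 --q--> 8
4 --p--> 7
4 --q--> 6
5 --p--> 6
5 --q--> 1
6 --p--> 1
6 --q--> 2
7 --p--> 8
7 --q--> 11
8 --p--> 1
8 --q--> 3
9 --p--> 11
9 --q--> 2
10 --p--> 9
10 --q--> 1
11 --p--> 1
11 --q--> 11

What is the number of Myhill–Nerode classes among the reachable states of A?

4

Initial partition by acceptance: {2,3,4,5,7,10} | {1,6,8,9,11}.
Refine {2,3,4,5,7,10} on symbol p: members go to different blocks, giving {2,3,4} and {5,7,10}.
Split {1,6,8,9,11} by δ(·,q) → {6,8,9} and {1,11}.
Stable partition: {2,3,4} | {6,8,9} | {5,7,10} | {1,11} — 4 equivalence classes.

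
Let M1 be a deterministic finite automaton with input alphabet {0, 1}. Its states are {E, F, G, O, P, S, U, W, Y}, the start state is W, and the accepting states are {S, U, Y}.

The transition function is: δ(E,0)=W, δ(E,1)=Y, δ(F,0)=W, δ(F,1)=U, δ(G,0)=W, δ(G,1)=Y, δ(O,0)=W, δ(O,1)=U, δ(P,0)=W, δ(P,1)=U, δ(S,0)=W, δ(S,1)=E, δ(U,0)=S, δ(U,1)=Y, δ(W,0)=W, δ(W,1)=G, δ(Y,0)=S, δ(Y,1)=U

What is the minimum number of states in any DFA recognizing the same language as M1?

4

States {F,O,P} cannot be reached from the start state, so discard them.
P0 = {S,U,Y} | {E,G,W}.
On input 0, block {S,U,Y} splits into {U,Y} and {S}.
On input 1, block {E,G,W} splits into {E,G} and {W}.
No further refinement is possible. Final partition (4 blocks): {U,Y} | {E,G} | {S} | {W}.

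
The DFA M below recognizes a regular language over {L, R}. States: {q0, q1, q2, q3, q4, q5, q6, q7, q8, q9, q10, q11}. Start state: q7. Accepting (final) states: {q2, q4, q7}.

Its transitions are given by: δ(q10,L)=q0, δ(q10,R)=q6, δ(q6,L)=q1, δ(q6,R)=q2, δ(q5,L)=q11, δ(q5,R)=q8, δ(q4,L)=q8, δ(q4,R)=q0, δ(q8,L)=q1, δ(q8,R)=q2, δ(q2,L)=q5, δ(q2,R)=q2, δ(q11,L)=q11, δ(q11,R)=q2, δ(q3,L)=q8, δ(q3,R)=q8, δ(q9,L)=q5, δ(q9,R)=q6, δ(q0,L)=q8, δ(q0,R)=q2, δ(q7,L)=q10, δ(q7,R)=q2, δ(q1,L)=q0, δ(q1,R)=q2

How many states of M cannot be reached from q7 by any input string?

3

BFS from q7 reaches {q0, q1, q2, q5, q6, q7, q8, q10, q11}; the 3 state(s) q3, q4, q9 are never visited.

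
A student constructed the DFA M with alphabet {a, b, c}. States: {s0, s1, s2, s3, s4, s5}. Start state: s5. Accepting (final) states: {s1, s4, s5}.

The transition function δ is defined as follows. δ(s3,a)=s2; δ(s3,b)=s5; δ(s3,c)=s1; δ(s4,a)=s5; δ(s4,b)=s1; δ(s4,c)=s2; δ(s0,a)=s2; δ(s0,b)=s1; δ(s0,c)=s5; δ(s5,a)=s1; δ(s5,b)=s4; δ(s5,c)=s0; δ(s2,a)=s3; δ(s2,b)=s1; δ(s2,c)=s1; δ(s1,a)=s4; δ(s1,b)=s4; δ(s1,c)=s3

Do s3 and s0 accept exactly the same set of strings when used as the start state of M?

Yes

Start with accepting vs non-accepting: {s1,s4,s5} | {s0,s2,s3}.
Stable partition: {s1,s4,s5} | {s0,s2,s3} — 2 equivalence classes.
s3 and s0 lie in the same block of the stable partition, so they are equivalent — no string distinguishes them.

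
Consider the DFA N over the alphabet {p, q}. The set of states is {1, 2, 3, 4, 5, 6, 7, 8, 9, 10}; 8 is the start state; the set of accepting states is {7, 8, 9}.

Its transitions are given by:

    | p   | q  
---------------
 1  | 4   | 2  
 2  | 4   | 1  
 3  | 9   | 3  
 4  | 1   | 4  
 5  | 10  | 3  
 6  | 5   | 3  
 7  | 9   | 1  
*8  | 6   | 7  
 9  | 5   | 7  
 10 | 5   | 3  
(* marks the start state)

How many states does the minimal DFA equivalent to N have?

5

All states are reachable from the start state.
Start with accepting vs non-accepting: {7,8,9} | {1,2,3,4,5,6,10}.
Refine {7,8,9} on symbol p: members go to different blocks, giving {8,9} and {7}.
On input p, block {1,2,3,4,5,6,10} splits into {1,2,4,5,6,10} and {3}.
Refine {1,2,4,5,6,10} on symbol q: members go to different blocks, giving {1,2,4} and {5,6,10}.
Stable partition: {8,9} | {1,2,4} | {7} | {3} | {5,6,10} — 5 equivalence classes.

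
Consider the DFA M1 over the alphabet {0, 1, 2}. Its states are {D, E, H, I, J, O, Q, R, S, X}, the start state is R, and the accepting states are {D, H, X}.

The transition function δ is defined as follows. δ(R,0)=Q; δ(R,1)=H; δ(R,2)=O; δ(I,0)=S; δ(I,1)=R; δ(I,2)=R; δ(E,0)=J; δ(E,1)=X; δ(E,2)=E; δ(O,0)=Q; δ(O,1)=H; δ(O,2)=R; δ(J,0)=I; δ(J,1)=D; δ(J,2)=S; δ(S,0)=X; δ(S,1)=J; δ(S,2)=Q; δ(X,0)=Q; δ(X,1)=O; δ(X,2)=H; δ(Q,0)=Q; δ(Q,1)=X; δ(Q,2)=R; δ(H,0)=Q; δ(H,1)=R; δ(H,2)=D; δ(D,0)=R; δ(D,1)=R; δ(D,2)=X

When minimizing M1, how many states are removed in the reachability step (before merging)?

4

No path from R leads to E, I, J, S; the other 6 states are all reachable.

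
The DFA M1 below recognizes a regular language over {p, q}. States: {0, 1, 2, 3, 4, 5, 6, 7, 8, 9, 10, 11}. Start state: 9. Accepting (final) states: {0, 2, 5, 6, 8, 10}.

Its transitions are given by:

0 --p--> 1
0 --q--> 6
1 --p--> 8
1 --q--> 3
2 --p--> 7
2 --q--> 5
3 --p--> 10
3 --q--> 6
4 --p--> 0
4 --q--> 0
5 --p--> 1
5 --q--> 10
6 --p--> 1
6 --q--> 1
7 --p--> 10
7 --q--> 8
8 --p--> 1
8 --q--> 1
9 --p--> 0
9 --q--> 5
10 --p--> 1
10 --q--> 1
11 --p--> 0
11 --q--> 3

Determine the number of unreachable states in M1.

4

No path from 9 leads to 2, 4, 7, 11; the other 8 states are all reachable.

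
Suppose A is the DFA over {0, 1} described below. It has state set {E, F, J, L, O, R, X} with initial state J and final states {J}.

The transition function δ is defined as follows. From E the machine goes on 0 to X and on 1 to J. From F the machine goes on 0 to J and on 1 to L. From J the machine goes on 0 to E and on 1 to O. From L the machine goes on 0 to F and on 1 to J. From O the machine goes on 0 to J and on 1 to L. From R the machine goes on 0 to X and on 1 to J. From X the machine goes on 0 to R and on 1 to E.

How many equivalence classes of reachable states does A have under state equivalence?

5

Every state is reachable, so we keep all 7.
P0 = {J} | {E,F,L,O,R,X}.
Refine {E,F,L,O,R,X} on symbol 0: members go to different blocks, giving {E,L,R,X} and {F,O}.
Refine {E,L,R,X} on symbol 0: members go to different blocks, giving {E,R,X} and {L}.
On input 1, block {E,R,X} splits into {E,R} and {X}.
Stable partition: {J} | {E,R} | {F,O} | {L} | {X} — 5 equivalence classes.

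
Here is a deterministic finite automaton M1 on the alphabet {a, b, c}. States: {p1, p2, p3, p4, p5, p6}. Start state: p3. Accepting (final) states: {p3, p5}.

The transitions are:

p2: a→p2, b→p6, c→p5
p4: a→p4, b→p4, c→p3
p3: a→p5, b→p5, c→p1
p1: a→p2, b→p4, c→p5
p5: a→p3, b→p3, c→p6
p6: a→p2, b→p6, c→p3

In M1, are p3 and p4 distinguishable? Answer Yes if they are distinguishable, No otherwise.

Initial partition by acceptance: {p3,p5} | {p1,p2,p4,p6}.
Stable partition: {p3,p5} | {p1,p2,p4,p6} — 2 equivalence classes.
p3 and p4 end up in different blocks, so they are distinguishable. For instance, the string 'ε' is accepted from only p3.

Yes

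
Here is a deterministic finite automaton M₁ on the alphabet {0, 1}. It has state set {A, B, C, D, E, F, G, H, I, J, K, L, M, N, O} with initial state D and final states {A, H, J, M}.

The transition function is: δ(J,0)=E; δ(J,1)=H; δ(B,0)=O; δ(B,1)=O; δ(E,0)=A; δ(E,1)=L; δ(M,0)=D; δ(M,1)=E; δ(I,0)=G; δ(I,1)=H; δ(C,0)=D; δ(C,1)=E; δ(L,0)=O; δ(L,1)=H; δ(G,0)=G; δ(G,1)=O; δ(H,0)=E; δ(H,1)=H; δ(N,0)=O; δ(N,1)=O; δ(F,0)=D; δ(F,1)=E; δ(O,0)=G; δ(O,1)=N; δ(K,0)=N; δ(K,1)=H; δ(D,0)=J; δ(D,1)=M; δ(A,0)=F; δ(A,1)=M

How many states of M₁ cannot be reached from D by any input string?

4

BFS from D reaches {A, D, E, F, G, H, J, L, M, N, O}; the 4 state(s) B, C, I, K are never visited.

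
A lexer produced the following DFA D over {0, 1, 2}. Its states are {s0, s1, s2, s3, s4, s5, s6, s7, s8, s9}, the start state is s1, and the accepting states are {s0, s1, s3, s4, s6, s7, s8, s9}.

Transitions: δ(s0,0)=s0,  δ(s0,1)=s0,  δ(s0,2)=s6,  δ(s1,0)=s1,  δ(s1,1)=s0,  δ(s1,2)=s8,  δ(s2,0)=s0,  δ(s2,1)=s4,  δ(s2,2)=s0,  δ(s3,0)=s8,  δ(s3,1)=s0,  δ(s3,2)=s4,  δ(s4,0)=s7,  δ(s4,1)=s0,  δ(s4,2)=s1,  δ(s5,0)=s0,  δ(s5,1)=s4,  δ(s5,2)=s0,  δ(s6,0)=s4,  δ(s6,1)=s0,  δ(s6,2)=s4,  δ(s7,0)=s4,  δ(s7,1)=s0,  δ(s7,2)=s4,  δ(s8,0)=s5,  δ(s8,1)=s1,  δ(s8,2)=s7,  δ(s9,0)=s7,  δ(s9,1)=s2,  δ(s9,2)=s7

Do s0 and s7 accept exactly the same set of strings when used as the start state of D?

States {s2,s3,s9} cannot be reached from the start state, so discard them.
P0 = {s0,s1,s4,s6,s7,s8} | {s5}.
Refine {s0,s1,s4,s6,s7,s8} on symbol 0: members go to different blocks, giving {s0,s1,s4,s6,s7} and {s8}.
On input 2, block {s0,s1,s4,s6,s7} splits into {s0,s4,s6,s7} and {s1}.
Split {s0,s4,s6,s7} by δ(·,2) → {s0,s6,s7} and {s4}.
On input 0, block {s0,s6,s7} splits into {s6,s7} and {s0}.
No further refinement is possible. Final partition (6 blocks): {s6,s7} | {s5} | {s8} | {s1} | {s4} | {s0}.
s0 and s7 end up in different blocks, so they are distinguishable. For instance, the string '0220' is accepted from only s0.

No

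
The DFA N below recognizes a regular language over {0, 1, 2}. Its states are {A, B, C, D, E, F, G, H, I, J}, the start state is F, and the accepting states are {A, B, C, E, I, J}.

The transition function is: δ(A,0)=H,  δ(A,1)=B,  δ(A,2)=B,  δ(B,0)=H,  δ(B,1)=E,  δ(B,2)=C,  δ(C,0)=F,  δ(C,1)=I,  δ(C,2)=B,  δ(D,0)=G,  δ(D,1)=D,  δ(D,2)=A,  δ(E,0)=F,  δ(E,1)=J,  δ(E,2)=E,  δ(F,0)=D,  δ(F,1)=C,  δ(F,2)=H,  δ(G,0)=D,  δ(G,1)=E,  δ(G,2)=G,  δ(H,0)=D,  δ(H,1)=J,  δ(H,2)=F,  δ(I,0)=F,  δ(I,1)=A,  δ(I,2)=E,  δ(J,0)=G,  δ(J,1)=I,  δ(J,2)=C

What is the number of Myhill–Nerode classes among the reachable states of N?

All states are reachable from the start state.
Initial partition by acceptance: {A,B,C,E,I,J} | {D,F,G,H}.
On input 1, block {D,F,G,H} splits into {F,G,H} and {D}.
The partition is now stable with 3 blocks: {A,B,C,E,I,J} | {F,G,H} | {D}.

3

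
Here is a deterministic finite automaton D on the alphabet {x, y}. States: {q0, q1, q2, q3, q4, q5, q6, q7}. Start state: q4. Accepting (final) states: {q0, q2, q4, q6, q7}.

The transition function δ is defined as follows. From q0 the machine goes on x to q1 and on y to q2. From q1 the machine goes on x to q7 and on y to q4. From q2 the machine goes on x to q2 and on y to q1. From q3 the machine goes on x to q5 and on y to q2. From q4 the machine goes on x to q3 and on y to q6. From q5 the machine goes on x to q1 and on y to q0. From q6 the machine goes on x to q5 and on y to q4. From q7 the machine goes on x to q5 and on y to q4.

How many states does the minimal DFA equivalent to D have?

7

P0 = {q0,q2,q4,q6,q7} | {q1,q3,q5}.
On input x, block {q0,q2,q4,q6,q7} splits into {q0,q4,q6,q7} and {q2}.
Refine {q0,q4,q6,q7} on symbol y: members go to different blocks, giving {q4,q6,q7} and {q0}.
On input x, block {q1,q3,q5} splits into {q3,q5} and {q1}.
Split {q3,q5} by δ(·,x) → {q3} and {q5}.
On input x, block {q4,q6,q7} splits into {q6,q7} and {q4}.
No further refinement is possible. Final partition (7 blocks): {q6,q7} | {q3} | {q2} | {q0} | {q1} | {q5} | {q4}.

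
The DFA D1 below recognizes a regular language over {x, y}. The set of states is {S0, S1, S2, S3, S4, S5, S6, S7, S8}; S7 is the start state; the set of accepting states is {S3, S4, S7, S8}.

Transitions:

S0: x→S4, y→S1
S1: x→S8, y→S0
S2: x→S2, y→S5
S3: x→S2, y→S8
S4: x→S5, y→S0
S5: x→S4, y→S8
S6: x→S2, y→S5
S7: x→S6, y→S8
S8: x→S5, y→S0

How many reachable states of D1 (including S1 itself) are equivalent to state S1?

First remove the unreachable states {S3}; 8 states remain.
Initial partition by acceptance: {S4,S7,S8} | {S0,S1,S2,S5,S6}.
Split {S4,S7,S8} by δ(·,y) → {S4,S8} and {S7}.
On input x, block {S0,S1,S2,S5,S6} splits into {S0,S1,S5} and {S2,S6}.
Refine {S0,S1,S5} on symbol y: members go to different blocks, giving {S0,S1} and {S5}.
No further refinement is possible. Final partition (5 blocks): {S4,S8} | {S0,S1} | {S7} | {S2,S6} | {S5}.
The equivalence class containing S1 is {S0,S1}, of size 2.

2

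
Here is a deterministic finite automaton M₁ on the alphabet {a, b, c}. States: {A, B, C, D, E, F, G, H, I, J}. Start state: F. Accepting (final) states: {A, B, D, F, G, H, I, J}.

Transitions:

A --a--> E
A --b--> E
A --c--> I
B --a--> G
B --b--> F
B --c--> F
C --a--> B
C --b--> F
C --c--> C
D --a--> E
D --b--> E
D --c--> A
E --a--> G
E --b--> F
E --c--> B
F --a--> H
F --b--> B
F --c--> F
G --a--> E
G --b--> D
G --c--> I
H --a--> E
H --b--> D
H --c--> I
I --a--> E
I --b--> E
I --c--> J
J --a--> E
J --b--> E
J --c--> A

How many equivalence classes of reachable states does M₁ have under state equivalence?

4

First remove the unreachable states {C}; 9 states remain.
Initial partition by acceptance: {A,B,D,F,G,H,I,J} | {E}.
On input a, block {A,B,D,F,G,H,I,J} splits into {A,D,G,H,I,J} and {B,F}.
On input b, block {A,D,G,H,I,J} splits into {A,D,I,J} and {G,H}.
Stable partition: {A,D,I,J} | {E} | {B,F} | {G,H} — 4 equivalence classes.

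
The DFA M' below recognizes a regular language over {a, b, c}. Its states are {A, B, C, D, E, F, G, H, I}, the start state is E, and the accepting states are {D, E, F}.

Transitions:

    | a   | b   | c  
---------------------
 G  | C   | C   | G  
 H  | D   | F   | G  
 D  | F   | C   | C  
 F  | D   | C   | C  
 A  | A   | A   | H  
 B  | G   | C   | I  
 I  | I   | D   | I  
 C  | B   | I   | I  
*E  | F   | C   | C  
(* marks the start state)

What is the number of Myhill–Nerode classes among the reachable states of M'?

States {A,H} cannot be reached from the start state, so discard them.
Initial partition by acceptance: {D,E,F} | {B,C,G,I}.
On input b, block {B,C,G,I} splits into {B,C,G} and {I}.
Refine {B,C,G} on symbol b: members go to different blocks, giving {B,G} and {C}.
Refine {B,G} on symbol a: members go to different blocks, giving {B} and {G}.
The partition is now stable with 5 blocks: {D,E,F} | {B} | {I} | {C} | {G}.

5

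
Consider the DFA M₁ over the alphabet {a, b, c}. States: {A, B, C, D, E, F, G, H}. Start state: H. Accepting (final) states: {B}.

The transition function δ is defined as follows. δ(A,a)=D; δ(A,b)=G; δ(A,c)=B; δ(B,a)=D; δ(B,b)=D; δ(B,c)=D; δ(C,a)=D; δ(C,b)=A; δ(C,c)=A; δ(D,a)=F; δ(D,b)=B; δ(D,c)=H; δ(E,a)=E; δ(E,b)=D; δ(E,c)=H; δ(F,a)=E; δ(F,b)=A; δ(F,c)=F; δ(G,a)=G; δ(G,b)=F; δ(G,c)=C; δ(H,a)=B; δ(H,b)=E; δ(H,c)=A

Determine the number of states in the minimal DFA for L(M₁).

8

Initial partition by acceptance: {B} | {A,C,D,E,F,G,H}.
On input a, block {A,C,D,E,F,G,H} splits into {A,C,D,E,F,G} and {H}.
Split {A,C,D,E,F,G} by δ(·,b) → {A,C,E,F,G} and {D}.
On input a, block {A,C,E,F,G} splits into {E,F,G} and {A,C}.
On input b, block {E,F,G} splits into {E} and {F} and {G}.
Refine {A,C} on symbol b: members go to different blocks, giving {A} and {C}.
No further refinement is possible. Final partition (8 blocks): {B} | {E} | {H} | {D} | {A} | {F} | {G} | {C}.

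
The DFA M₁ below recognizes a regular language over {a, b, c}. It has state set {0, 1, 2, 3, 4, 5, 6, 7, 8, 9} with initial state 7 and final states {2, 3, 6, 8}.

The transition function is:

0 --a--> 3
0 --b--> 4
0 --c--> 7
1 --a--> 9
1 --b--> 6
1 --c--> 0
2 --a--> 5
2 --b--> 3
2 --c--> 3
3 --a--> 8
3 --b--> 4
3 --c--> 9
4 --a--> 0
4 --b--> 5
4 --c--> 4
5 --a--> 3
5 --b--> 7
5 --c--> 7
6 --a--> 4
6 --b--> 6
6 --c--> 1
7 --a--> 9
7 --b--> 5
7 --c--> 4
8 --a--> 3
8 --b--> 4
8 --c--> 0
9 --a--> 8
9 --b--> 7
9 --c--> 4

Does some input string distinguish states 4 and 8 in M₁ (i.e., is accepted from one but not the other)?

Reachable states from the start: {0,3,4,5,7,8,9}. Unreachable: {1,2,6} — drop them.
Initial partition by acceptance: {3,8} | {0,4,5,7,9}.
Refine {0,4,5,7,9} on symbol a: members go to different blocks, giving {0,5,9} and {4,7}.
No further refinement is possible. Final partition (3 blocks): {3,8} | {0,5,9} | {4,7}.
4 and 8 end up in different blocks, so they are distinguishable. For instance, the string 'ε' is accepted from only 8.

Yes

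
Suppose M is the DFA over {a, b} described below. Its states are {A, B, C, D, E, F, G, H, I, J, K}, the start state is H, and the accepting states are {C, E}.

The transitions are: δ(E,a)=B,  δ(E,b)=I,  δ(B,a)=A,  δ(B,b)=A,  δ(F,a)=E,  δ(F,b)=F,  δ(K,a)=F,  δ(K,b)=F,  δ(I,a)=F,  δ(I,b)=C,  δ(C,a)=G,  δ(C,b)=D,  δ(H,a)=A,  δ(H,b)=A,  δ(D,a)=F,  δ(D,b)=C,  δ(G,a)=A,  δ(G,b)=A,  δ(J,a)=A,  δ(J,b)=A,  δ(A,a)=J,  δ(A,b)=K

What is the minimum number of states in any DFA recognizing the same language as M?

6

Initial partition by acceptance: {C,E} | {A,B,D,F,G,H,I,J,K}.
Split {A,B,D,F,G,H,I,J,K} by δ(·,a) → {A,B,D,G,H,I,J,K} and {F}.
On input a, block {A,B,D,G,H,I,J,K} splits into {A,B,G,H,J} and {D,I,K}.
Refine {A,B,G,H,J} on symbol b: members go to different blocks, giving {B,G,H,J} and {A}.
On input b, block {D,I,K} splits into {D,I} and {K}.
No further refinement is possible. Final partition (6 blocks): {C,E} | {B,G,H,J} | {F} | {D,I} | {A} | {K}.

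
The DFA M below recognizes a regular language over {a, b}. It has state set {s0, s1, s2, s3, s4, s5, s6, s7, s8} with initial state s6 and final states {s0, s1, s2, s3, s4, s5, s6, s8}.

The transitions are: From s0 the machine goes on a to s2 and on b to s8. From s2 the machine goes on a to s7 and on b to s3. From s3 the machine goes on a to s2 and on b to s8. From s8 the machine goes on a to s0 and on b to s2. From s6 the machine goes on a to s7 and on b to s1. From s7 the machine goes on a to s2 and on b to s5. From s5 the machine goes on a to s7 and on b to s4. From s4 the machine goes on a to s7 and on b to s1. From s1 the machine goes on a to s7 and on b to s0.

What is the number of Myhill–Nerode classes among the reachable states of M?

6

All states are reachable from the start state.
Initial partition by acceptance: {s0,s1,s2,s3,s4,s5,s6,s8} | {s7}.
Refine {s0,s1,s2,s3,s4,s5,s6,s8} on symbol a: members go to different blocks, giving {s1,s2,s4,s5,s6} and {s0,s3,s8}.
On input b, block {s1,s2,s4,s5,s6} splits into {s4,s5,s6} and {s1,s2}.
On input b, block {s4,s5,s6} splits into {s4,s6} and {s5}.
Split {s0,s3,s8} by δ(·,a) → {s0,s3} and {s8}.
Stable partition: {s4,s6} | {s7} | {s0,s3} | {s1,s2} | {s5} | {s8} — 6 equivalence classes.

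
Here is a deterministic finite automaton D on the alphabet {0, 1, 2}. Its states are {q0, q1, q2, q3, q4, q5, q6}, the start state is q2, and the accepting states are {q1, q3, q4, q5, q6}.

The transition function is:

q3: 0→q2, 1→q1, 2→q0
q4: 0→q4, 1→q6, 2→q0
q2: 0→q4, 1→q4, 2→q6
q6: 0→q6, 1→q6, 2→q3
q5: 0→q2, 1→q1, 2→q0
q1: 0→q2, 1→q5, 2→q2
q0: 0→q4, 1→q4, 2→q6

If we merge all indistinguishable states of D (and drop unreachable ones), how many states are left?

All states are reachable from the start state.
P0 = {q1,q3,q4,q5,q6} | {q0,q2}.
Refine {q1,q3,q4,q5,q6} on symbol 0: members go to different blocks, giving {q1,q3,q5} and {q4,q6}.
On input 2, block {q4,q6} splits into {q4} and {q6}.
Stable partition: {q1,q3,q5} | {q0,q2} | {q4} | {q6} — 4 equivalence classes.

4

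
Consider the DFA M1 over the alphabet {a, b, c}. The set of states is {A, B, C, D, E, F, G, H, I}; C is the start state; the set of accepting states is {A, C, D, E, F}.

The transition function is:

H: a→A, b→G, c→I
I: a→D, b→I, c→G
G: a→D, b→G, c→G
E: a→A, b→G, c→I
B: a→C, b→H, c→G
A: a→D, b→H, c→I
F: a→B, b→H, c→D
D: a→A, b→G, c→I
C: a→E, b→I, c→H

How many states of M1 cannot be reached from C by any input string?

No path from C leads to B, F; the other 7 states are all reachable.

2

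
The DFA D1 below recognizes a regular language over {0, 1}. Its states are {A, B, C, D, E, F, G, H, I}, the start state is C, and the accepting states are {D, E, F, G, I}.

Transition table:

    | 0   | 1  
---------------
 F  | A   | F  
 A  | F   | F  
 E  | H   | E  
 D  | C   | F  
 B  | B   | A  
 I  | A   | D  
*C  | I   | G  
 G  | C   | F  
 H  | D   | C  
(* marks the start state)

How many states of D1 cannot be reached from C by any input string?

3

Starting at C and following transitions, the reachable set is {A, C, D, F, G, I}. That leaves B, E, H unreachable — 3 in total.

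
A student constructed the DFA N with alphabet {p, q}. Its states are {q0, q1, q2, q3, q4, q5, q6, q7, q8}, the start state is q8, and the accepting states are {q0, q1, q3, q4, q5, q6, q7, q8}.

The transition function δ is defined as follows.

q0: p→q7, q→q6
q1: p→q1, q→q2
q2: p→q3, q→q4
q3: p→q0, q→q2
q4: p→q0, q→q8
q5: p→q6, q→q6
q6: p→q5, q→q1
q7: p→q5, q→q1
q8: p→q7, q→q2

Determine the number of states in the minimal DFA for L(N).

7

Every state is reachable, so we keep all 9.
Initial partition by acceptance: {q0,q1,q3,q4,q5,q6,q7,q8} | {q2}.
On input q, block {q0,q1,q3,q4,q5,q6,q7,q8} splits into {q0,q4,q5,q6,q7} and {q1,q3,q8}.
Split {q0,q4,q5,q6,q7} by δ(·,q) → {q4,q6,q7} and {q0,q5}.
On input p, block {q1,q3,q8} splits into {q1} and {q3} and {q8}.
Refine {q4,q6,q7} on symbol q: members go to different blocks, giving {q6,q7} and {q4}.
The partition is now stable with 7 blocks: {q6,q7} | {q2} | {q1} | {q0,q5} | {q3} | {q8} | {q4}.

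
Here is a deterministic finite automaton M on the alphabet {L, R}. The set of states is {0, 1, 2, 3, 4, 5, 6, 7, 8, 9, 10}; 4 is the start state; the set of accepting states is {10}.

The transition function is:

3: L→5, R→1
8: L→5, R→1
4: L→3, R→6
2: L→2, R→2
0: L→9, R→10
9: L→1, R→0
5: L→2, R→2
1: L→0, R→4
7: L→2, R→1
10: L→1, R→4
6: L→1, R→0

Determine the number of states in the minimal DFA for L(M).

7

First remove the unreachable states {7,8}; 9 states remain.
Initial partition by acceptance: {10} | {0,1,2,3,4,5,6,9}.
Split {0,1,2,3,4,5,6,9} by δ(·,R) → {1,2,3,4,5,6,9} and {0}.
Split {1,2,3,4,5,6,9} by δ(·,L) → {2,3,4,5,6,9} and {1}.
Split {2,3,4,5,6,9} by δ(·,L) → {2,3,4,5} and {6,9}.
Refine {2,3,4,5} on symbol R: members go to different blocks, giving {2,5} and {3} and {4}.
No further refinement is possible. Final partition (7 blocks): {10} | {2,5} | {0} | {1} | {6,9} | {3} | {4}.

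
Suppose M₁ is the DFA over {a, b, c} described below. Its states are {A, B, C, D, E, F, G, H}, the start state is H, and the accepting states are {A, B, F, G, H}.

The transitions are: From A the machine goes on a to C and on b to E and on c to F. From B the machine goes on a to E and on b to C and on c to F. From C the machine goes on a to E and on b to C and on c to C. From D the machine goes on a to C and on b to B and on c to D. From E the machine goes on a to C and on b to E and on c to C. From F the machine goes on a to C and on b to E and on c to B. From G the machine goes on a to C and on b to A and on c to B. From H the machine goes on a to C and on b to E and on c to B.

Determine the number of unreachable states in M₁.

No path from H leads to A, D, G; the other 5 states are all reachable.

3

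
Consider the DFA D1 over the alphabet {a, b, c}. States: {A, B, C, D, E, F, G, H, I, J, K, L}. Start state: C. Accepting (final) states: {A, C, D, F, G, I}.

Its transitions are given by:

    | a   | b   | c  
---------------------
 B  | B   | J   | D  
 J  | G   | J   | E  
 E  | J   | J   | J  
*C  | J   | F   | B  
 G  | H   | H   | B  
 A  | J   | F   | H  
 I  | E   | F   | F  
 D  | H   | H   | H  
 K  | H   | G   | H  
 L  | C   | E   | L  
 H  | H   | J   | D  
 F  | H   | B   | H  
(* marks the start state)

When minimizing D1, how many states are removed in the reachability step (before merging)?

4

No path from C leads to A, I, K, L; the other 8 states are all reachable.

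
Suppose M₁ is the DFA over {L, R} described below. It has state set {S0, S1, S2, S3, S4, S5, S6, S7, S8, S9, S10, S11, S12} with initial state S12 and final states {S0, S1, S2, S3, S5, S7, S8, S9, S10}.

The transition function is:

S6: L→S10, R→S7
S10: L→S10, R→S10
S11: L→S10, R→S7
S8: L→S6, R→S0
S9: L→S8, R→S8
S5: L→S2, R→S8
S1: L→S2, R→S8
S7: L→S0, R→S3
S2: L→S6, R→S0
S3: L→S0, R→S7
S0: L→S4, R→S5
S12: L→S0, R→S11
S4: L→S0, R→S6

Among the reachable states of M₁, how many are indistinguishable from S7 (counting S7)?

2

First remove the unreachable states {S1,S9}; 11 states remain.
Initial partition by acceptance: {S0,S2,S3,S5,S7,S8,S10} | {S4,S6,S11,S12}.
Refine {S0,S2,S3,S5,S7,S8,S10} on symbol L: members go to different blocks, giving {S3,S5,S7,S10} and {S0,S2,S8}.
Refine {S3,S5,S7,S10} on symbol L: members go to different blocks, giving {S3,S5,S7} and {S10}.
Split {S3,S5,S7} by δ(·,R) → {S3,S7} and {S5}.
Split {S4,S6,S11,S12} by δ(·,L) → {S4,S12} and {S6,S11}.
On input L, block {S0,S2,S8} splits into {S2,S8} and {S0}.
No further refinement is possible. Final partition (7 blocks): {S3,S7} | {S4,S12} | {S2,S8} | {S10} | {S5} | {S6,S11} | {S0}.
State S7 belongs to the block {S3,S7}, which has 2 states.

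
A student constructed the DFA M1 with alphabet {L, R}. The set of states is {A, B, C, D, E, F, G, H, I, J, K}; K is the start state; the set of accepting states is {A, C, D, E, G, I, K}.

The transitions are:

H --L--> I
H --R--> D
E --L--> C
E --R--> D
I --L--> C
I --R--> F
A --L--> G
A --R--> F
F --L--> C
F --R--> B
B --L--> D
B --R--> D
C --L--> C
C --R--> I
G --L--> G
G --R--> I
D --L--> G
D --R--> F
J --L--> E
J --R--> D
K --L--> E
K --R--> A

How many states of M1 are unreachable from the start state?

2

BFS from K reaches {A, B, C, D, E, F, G, I, K}; the 2 state(s) H, J are never visited.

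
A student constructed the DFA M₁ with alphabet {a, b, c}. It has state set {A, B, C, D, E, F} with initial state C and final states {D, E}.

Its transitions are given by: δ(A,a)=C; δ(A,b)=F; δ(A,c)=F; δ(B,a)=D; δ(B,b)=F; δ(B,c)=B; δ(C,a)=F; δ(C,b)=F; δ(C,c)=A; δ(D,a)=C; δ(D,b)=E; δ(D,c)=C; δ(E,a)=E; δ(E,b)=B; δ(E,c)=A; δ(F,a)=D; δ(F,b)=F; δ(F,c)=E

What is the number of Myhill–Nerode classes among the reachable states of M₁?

Every state is reachable, so we keep all 6.
P0 = {D,E} | {A,B,C,F}.
On input a, block {D,E} splits into {D} and {E}.
On input a, block {A,B,C,F} splits into {A,C} and {B,F}.
Split {A,C} by δ(·,a) → {A} and {C}.
Refine {B,F} on symbol c: members go to different blocks, giving {B} and {F}.
Stable partition: {D} | {A} | {E} | {B} | {C} | {F} — 6 equivalence classes.

6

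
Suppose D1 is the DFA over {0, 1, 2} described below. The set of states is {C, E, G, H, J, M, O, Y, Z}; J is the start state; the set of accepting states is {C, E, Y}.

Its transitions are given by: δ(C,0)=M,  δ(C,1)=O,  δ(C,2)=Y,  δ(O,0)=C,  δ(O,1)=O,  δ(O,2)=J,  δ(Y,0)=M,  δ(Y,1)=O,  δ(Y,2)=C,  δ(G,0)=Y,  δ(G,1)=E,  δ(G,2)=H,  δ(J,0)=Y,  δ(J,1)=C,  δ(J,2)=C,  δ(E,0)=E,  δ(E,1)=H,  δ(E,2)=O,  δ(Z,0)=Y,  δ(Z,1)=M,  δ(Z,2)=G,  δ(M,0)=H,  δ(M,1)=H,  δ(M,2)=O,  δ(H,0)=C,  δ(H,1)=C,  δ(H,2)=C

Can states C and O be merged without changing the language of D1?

Reachable states from the start: {C,H,J,M,O,Y}. Unreachable: {E,G,Z} — drop them.
P0 = {C,Y} | {H,J,M,O}.
On input 0, block {H,J,M,O} splits into {H,J,O} and {M}.
Split {H,J,O} by δ(·,1) → {H,J} and {O}.
The partition is now stable with 4 blocks: {C,Y} | {H,J} | {M} | {O}.
C and O end up in different blocks, so they are distinguishable. For instance, the string 'ε' is accepted from only C.

No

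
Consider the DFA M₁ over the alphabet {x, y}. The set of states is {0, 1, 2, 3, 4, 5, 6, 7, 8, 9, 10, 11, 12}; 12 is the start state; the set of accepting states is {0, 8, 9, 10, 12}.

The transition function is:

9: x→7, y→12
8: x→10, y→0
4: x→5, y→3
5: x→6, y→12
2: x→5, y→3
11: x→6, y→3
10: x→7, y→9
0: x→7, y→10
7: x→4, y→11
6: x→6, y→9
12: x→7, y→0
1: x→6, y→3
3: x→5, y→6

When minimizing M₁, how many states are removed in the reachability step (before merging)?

Starting at 12 and following transitions, the reachable set is {0, 3, 4, 5, 6, 7, 9, 10, 11, 12}. That leaves 1, 2, 8 unreachable — 3 in total.

3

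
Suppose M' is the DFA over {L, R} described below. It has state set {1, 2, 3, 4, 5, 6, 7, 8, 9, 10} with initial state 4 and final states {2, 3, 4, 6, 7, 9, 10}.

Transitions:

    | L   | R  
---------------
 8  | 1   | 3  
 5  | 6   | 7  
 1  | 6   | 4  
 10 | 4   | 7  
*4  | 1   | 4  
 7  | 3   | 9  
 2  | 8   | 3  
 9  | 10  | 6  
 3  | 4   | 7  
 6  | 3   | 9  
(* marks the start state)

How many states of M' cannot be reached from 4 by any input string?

3

Starting at 4 and following transitions, the reachable set is {1, 3, 4, 6, 7, 9, 10}. That leaves 2, 5, 8 unreachable — 3 in total.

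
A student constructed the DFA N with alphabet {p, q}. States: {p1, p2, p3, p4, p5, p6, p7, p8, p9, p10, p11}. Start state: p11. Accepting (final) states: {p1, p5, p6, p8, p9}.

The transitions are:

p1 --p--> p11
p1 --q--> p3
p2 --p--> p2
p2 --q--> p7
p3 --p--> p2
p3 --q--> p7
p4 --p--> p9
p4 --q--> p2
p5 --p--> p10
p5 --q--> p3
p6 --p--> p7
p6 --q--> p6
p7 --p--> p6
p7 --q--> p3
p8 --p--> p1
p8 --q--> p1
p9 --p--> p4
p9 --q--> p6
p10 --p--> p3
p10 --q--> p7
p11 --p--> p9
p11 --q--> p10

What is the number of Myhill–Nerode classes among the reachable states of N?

First remove the unreachable states {p1,p5,p8}; 8 states remain.
Initial partition by acceptance: {p6,p9} | {p2,p3,p4,p7,p10,p11}.
Split {p2,p3,p4,p7,p10,p11} by δ(·,p) → {p2,p3,p10} and {p4,p7,p11}.
No further refinement is possible. Final partition (3 blocks): {p6,p9} | {p2,p3,p10} | {p4,p7,p11}.

3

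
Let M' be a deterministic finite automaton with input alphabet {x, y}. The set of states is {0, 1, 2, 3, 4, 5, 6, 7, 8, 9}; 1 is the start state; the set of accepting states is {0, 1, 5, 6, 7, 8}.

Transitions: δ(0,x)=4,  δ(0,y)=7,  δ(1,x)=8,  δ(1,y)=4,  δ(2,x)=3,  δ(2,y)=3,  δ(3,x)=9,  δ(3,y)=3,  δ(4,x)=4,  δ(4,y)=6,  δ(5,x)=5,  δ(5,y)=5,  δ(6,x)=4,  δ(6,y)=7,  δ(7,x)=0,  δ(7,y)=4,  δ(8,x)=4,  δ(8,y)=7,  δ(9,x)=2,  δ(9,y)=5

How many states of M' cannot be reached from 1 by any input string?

Starting at 1 and following transitions, the reachable set is {0, 1, 4, 6, 7, 8}. That leaves 2, 3, 5, 9 unreachable — 4 in total.

4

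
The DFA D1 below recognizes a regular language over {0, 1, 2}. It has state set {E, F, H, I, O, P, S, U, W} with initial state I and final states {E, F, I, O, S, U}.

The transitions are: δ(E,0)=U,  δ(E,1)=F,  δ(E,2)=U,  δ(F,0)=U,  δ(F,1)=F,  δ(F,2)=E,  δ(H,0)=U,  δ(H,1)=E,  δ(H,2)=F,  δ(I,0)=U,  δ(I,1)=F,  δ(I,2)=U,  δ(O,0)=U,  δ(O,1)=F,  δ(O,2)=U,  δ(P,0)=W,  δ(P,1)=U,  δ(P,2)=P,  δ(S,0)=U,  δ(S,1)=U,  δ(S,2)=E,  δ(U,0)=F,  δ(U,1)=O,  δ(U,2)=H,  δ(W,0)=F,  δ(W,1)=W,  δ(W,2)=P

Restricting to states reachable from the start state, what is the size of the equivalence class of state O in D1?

States {P,S,W} cannot be reached from the start state, so discard them.
Start with accepting vs non-accepting: {E,F,I,O,U} | {H}.
Split {E,F,I,O,U} by δ(·,2) → {E,F,I,O} and {U}.
Refine {E,F,I,O} on symbol 2: members go to different blocks, giving {E,I,O} and {F}.
The partition is now stable with 4 blocks: {E,I,O} | {H} | {U} | {F}.
State O belongs to the block {E,I,O}, which has 3 states.

3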